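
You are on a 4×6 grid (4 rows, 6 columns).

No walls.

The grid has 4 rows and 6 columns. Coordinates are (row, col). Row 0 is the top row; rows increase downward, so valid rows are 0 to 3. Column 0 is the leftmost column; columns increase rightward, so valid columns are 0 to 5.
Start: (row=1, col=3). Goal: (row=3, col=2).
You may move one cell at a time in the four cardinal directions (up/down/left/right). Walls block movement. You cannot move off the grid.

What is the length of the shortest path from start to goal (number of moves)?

BFS from (row=1, col=3) until reaching (row=3, col=2):
  Distance 0: (row=1, col=3)
  Distance 1: (row=0, col=3), (row=1, col=2), (row=1, col=4), (row=2, col=3)
  Distance 2: (row=0, col=2), (row=0, col=4), (row=1, col=1), (row=1, col=5), (row=2, col=2), (row=2, col=4), (row=3, col=3)
  Distance 3: (row=0, col=1), (row=0, col=5), (row=1, col=0), (row=2, col=1), (row=2, col=5), (row=3, col=2), (row=3, col=4)  <- goal reached here
One shortest path (3 moves): (row=1, col=3) -> (row=1, col=2) -> (row=2, col=2) -> (row=3, col=2)

Answer: Shortest path length: 3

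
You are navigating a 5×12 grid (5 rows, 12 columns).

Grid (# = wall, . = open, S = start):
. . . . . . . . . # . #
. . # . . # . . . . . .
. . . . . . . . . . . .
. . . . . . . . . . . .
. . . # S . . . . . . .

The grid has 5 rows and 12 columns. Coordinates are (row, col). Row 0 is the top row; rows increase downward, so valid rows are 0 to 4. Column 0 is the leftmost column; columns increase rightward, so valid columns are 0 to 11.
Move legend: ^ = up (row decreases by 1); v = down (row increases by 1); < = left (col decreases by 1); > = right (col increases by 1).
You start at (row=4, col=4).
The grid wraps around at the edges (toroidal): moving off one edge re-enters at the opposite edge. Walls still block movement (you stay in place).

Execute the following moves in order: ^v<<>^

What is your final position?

Start: (row=4, col=4)
  ^ (up): (row=4, col=4) -> (row=3, col=4)
  v (down): (row=3, col=4) -> (row=4, col=4)
  < (left): blocked, stay at (row=4, col=4)
  < (left): blocked, stay at (row=4, col=4)
  > (right): (row=4, col=4) -> (row=4, col=5)
  ^ (up): (row=4, col=5) -> (row=3, col=5)
Final: (row=3, col=5)

Answer: Final position: (row=3, col=5)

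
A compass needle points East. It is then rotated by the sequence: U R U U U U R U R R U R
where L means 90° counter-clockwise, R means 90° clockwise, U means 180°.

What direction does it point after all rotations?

Answer: Final heading: North

Derivation:
Start: East
  U (U-turn (180°)) -> West
  R (right (90° clockwise)) -> North
  U (U-turn (180°)) -> South
  U (U-turn (180°)) -> North
  U (U-turn (180°)) -> South
  U (U-turn (180°)) -> North
  R (right (90° clockwise)) -> East
  U (U-turn (180°)) -> West
  R (right (90° clockwise)) -> North
  R (right (90° clockwise)) -> East
  U (U-turn (180°)) -> West
  R (right (90° clockwise)) -> North
Final: North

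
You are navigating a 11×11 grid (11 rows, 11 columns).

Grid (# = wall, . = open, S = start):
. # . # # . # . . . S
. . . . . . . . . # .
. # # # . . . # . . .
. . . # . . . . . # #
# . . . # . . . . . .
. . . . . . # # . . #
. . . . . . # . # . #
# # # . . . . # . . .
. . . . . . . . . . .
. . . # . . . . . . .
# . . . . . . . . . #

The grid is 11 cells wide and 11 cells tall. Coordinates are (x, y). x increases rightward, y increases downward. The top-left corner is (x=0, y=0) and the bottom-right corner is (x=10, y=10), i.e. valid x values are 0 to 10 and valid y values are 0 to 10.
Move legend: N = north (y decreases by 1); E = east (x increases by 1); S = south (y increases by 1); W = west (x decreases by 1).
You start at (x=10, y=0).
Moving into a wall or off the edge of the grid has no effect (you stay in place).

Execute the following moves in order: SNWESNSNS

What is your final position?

Start: (x=10, y=0)
  S (south): (x=10, y=0) -> (x=10, y=1)
  N (north): (x=10, y=1) -> (x=10, y=0)
  W (west): (x=10, y=0) -> (x=9, y=0)
  E (east): (x=9, y=0) -> (x=10, y=0)
  S (south): (x=10, y=0) -> (x=10, y=1)
  N (north): (x=10, y=1) -> (x=10, y=0)
  S (south): (x=10, y=0) -> (x=10, y=1)
  N (north): (x=10, y=1) -> (x=10, y=0)
  S (south): (x=10, y=0) -> (x=10, y=1)
Final: (x=10, y=1)

Answer: Final position: (x=10, y=1)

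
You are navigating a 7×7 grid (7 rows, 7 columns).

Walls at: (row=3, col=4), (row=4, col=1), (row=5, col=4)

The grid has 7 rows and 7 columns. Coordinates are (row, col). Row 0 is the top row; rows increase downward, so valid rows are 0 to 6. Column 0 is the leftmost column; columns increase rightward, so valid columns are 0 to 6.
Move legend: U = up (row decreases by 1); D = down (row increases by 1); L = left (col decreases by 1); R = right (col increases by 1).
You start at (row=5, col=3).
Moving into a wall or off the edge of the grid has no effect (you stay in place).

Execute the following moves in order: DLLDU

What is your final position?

Start: (row=5, col=3)
  D (down): (row=5, col=3) -> (row=6, col=3)
  L (left): (row=6, col=3) -> (row=6, col=2)
  L (left): (row=6, col=2) -> (row=6, col=1)
  D (down): blocked, stay at (row=6, col=1)
  U (up): (row=6, col=1) -> (row=5, col=1)
Final: (row=5, col=1)

Answer: Final position: (row=5, col=1)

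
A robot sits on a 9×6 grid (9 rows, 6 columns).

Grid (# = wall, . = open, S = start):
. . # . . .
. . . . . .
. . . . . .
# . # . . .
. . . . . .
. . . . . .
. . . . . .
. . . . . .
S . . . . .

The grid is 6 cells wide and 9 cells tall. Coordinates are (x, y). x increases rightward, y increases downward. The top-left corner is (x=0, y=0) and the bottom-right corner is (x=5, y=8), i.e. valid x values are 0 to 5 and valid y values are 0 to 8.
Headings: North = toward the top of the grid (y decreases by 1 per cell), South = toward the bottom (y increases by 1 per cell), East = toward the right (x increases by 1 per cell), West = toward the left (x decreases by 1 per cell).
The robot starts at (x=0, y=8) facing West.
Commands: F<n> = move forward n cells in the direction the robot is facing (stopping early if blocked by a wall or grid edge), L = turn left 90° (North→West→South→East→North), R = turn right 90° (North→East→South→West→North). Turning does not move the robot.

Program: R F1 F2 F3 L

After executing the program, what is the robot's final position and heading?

Start: (x=0, y=8), facing West
  R: turn right, now facing North
  F1: move forward 1, now at (x=0, y=7)
  F2: move forward 2, now at (x=0, y=5)
  F3: move forward 1/3 (blocked), now at (x=0, y=4)
  L: turn left, now facing West
Final: (x=0, y=4), facing West

Answer: Final position: (x=0, y=4), facing West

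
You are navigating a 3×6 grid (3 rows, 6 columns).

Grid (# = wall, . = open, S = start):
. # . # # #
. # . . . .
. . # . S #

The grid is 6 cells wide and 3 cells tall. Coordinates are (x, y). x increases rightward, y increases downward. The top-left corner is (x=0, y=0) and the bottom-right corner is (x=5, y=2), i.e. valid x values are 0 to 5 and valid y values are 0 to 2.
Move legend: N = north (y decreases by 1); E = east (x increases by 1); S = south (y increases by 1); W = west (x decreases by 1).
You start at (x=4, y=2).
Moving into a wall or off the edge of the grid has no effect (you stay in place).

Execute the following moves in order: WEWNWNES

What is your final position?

Start: (x=4, y=2)
  W (west): (x=4, y=2) -> (x=3, y=2)
  E (east): (x=3, y=2) -> (x=4, y=2)
  W (west): (x=4, y=2) -> (x=3, y=2)
  N (north): (x=3, y=2) -> (x=3, y=1)
  W (west): (x=3, y=1) -> (x=2, y=1)
  N (north): (x=2, y=1) -> (x=2, y=0)
  E (east): blocked, stay at (x=2, y=0)
  S (south): (x=2, y=0) -> (x=2, y=1)
Final: (x=2, y=1)

Answer: Final position: (x=2, y=1)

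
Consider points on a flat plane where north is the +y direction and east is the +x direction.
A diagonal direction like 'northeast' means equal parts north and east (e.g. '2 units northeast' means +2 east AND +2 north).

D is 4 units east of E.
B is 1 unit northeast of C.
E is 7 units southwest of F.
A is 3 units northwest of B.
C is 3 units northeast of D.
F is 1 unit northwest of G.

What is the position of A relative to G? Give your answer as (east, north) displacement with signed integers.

Place G at the origin (east=0, north=0).
  F is 1 unit northwest of G: delta (east=-1, north=+1); F at (east=-1, north=1).
  E is 7 units southwest of F: delta (east=-7, north=-7); E at (east=-8, north=-6).
  D is 4 units east of E: delta (east=+4, north=+0); D at (east=-4, north=-6).
  C is 3 units northeast of D: delta (east=+3, north=+3); C at (east=-1, north=-3).
  B is 1 unit northeast of C: delta (east=+1, north=+1); B at (east=0, north=-2).
  A is 3 units northwest of B: delta (east=-3, north=+3); A at (east=-3, north=1).
Therefore A relative to G: (east=-3, north=1).

Answer: A is at (east=-3, north=1) relative to G.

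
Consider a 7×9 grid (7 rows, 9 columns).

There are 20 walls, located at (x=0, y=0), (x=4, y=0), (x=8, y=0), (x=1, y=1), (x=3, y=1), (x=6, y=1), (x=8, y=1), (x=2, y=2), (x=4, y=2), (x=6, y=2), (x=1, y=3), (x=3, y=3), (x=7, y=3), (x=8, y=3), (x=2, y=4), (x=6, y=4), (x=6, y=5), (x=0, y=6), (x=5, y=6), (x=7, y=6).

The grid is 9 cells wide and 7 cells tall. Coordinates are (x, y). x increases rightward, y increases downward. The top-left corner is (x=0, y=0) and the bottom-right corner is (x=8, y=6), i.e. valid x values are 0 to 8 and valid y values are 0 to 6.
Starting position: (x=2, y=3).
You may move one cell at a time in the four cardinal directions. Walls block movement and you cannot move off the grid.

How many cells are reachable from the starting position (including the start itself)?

Answer: Reachable cells: 1

Derivation:
BFS flood-fill from (x=2, y=3):
  Distance 0: (x=2, y=3)
Total reachable: 1 (grid has 43 open cells total)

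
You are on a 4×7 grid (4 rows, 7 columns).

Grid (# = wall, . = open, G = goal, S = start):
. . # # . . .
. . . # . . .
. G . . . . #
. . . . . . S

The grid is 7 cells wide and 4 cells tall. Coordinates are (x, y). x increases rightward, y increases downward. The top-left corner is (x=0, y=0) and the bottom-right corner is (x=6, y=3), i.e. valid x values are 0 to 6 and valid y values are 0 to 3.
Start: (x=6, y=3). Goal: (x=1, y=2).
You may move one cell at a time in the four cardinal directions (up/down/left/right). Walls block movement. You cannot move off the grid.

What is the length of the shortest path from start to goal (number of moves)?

Answer: Shortest path length: 6

Derivation:
BFS from (x=6, y=3) until reaching (x=1, y=2):
  Distance 0: (x=6, y=3)
  Distance 1: (x=5, y=3)
  Distance 2: (x=5, y=2), (x=4, y=3)
  Distance 3: (x=5, y=1), (x=4, y=2), (x=3, y=3)
  Distance 4: (x=5, y=0), (x=4, y=1), (x=6, y=1), (x=3, y=2), (x=2, y=3)
  Distance 5: (x=4, y=0), (x=6, y=0), (x=2, y=2), (x=1, y=3)
  Distance 6: (x=2, y=1), (x=1, y=2), (x=0, y=3)  <- goal reached here
One shortest path (6 moves): (x=6, y=3) -> (x=5, y=3) -> (x=4, y=3) -> (x=3, y=3) -> (x=2, y=3) -> (x=1, y=3) -> (x=1, y=2)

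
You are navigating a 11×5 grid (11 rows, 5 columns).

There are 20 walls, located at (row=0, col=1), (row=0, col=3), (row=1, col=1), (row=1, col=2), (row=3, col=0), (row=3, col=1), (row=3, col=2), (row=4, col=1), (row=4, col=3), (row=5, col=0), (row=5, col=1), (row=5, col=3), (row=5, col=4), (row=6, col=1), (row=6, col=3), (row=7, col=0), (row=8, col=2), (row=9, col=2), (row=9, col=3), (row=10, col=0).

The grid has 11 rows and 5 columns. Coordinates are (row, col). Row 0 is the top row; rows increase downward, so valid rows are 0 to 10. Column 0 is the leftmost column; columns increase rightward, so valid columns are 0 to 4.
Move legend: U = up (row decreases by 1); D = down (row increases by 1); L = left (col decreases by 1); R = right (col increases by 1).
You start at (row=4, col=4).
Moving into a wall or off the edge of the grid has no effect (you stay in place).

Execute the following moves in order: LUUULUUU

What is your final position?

Answer: Final position: (row=1, col=3)

Derivation:
Start: (row=4, col=4)
  L (left): blocked, stay at (row=4, col=4)
  U (up): (row=4, col=4) -> (row=3, col=4)
  U (up): (row=3, col=4) -> (row=2, col=4)
  U (up): (row=2, col=4) -> (row=1, col=4)
  L (left): (row=1, col=4) -> (row=1, col=3)
  [×3]U (up): blocked, stay at (row=1, col=3)
Final: (row=1, col=3)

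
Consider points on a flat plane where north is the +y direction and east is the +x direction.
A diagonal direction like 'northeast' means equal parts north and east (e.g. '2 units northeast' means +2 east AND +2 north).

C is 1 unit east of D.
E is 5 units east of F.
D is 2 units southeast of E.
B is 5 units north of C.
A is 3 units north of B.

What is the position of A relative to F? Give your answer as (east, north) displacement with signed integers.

Answer: A is at (east=8, north=6) relative to F.

Derivation:
Place F at the origin (east=0, north=0).
  E is 5 units east of F: delta (east=+5, north=+0); E at (east=5, north=0).
  D is 2 units southeast of E: delta (east=+2, north=-2); D at (east=7, north=-2).
  C is 1 unit east of D: delta (east=+1, north=+0); C at (east=8, north=-2).
  B is 5 units north of C: delta (east=+0, north=+5); B at (east=8, north=3).
  A is 3 units north of B: delta (east=+0, north=+3); A at (east=8, north=6).
Therefore A relative to F: (east=8, north=6).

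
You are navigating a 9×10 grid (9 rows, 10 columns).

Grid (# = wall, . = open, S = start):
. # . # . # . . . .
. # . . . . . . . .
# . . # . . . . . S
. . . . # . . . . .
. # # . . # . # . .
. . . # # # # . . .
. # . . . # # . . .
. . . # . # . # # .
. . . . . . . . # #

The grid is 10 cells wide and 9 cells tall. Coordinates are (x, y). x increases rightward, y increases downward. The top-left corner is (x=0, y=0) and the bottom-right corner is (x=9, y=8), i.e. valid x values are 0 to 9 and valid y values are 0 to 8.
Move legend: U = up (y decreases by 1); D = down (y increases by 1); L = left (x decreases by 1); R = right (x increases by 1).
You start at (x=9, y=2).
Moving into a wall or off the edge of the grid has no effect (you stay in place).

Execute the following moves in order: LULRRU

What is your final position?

Start: (x=9, y=2)
  L (left): (x=9, y=2) -> (x=8, y=2)
  U (up): (x=8, y=2) -> (x=8, y=1)
  L (left): (x=8, y=1) -> (x=7, y=1)
  R (right): (x=7, y=1) -> (x=8, y=1)
  R (right): (x=8, y=1) -> (x=9, y=1)
  U (up): (x=9, y=1) -> (x=9, y=0)
Final: (x=9, y=0)

Answer: Final position: (x=9, y=0)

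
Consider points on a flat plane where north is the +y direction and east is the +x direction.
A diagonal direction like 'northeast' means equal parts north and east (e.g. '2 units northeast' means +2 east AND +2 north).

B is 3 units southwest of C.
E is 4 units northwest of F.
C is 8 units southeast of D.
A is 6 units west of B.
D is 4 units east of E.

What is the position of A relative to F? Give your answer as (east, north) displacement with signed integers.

Place F at the origin (east=0, north=0).
  E is 4 units northwest of F: delta (east=-4, north=+4); E at (east=-4, north=4).
  D is 4 units east of E: delta (east=+4, north=+0); D at (east=0, north=4).
  C is 8 units southeast of D: delta (east=+8, north=-8); C at (east=8, north=-4).
  B is 3 units southwest of C: delta (east=-3, north=-3); B at (east=5, north=-7).
  A is 6 units west of B: delta (east=-6, north=+0); A at (east=-1, north=-7).
Therefore A relative to F: (east=-1, north=-7).

Answer: A is at (east=-1, north=-7) relative to F.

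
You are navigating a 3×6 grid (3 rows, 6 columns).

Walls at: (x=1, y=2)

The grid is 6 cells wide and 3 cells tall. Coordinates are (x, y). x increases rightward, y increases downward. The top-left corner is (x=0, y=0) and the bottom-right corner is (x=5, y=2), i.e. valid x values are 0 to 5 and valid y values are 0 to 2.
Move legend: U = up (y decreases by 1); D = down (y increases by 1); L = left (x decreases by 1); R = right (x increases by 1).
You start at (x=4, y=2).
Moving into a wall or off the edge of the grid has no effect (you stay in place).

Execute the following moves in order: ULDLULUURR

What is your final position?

Start: (x=4, y=2)
  U (up): (x=4, y=2) -> (x=4, y=1)
  L (left): (x=4, y=1) -> (x=3, y=1)
  D (down): (x=3, y=1) -> (x=3, y=2)
  L (left): (x=3, y=2) -> (x=2, y=2)
  U (up): (x=2, y=2) -> (x=2, y=1)
  L (left): (x=2, y=1) -> (x=1, y=1)
  U (up): (x=1, y=1) -> (x=1, y=0)
  U (up): blocked, stay at (x=1, y=0)
  R (right): (x=1, y=0) -> (x=2, y=0)
  R (right): (x=2, y=0) -> (x=3, y=0)
Final: (x=3, y=0)

Answer: Final position: (x=3, y=0)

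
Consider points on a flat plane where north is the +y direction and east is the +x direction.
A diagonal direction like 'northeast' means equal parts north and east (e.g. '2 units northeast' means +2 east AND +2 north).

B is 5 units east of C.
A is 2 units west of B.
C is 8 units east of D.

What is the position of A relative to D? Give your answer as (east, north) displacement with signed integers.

Answer: A is at (east=11, north=0) relative to D.

Derivation:
Place D at the origin (east=0, north=0).
  C is 8 units east of D: delta (east=+8, north=+0); C at (east=8, north=0).
  B is 5 units east of C: delta (east=+5, north=+0); B at (east=13, north=0).
  A is 2 units west of B: delta (east=-2, north=+0); A at (east=11, north=0).
Therefore A relative to D: (east=11, north=0).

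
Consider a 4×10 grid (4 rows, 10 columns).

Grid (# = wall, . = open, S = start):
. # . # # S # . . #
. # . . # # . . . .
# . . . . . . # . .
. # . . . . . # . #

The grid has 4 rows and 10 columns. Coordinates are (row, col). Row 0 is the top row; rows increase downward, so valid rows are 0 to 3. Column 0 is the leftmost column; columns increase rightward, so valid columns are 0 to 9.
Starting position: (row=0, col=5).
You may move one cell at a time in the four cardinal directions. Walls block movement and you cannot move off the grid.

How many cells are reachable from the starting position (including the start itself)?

Answer: Reachable cells: 1

Derivation:
BFS flood-fill from (row=0, col=5):
  Distance 0: (row=0, col=5)
Total reachable: 1 (grid has 27 open cells total)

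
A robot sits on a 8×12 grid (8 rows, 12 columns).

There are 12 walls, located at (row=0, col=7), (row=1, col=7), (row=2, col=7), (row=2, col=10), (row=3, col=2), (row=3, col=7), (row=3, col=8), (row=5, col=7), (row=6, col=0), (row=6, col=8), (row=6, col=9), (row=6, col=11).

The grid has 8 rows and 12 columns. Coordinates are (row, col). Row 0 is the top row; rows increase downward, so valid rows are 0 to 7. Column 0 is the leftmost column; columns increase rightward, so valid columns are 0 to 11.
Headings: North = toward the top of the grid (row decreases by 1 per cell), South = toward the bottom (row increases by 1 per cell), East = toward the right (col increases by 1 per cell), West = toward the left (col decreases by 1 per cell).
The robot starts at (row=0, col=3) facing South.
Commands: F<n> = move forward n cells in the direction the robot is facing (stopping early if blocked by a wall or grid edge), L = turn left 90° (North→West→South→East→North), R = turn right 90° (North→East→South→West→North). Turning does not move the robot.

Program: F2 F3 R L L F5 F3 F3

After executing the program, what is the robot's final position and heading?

Answer: Final position: (row=5, col=6), facing East

Derivation:
Start: (row=0, col=3), facing South
  F2: move forward 2, now at (row=2, col=3)
  F3: move forward 3, now at (row=5, col=3)
  R: turn right, now facing West
  L: turn left, now facing South
  L: turn left, now facing East
  F5: move forward 3/5 (blocked), now at (row=5, col=6)
  F3: move forward 0/3 (blocked), now at (row=5, col=6)
  F3: move forward 0/3 (blocked), now at (row=5, col=6)
Final: (row=5, col=6), facing East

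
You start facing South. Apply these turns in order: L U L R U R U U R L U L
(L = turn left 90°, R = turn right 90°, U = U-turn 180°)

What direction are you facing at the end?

Answer: Final heading: West

Derivation:
Start: South
  L (left (90° counter-clockwise)) -> East
  U (U-turn (180°)) -> West
  L (left (90° counter-clockwise)) -> South
  R (right (90° clockwise)) -> West
  U (U-turn (180°)) -> East
  R (right (90° clockwise)) -> South
  U (U-turn (180°)) -> North
  U (U-turn (180°)) -> South
  R (right (90° clockwise)) -> West
  L (left (90° counter-clockwise)) -> South
  U (U-turn (180°)) -> North
  L (left (90° counter-clockwise)) -> West
Final: West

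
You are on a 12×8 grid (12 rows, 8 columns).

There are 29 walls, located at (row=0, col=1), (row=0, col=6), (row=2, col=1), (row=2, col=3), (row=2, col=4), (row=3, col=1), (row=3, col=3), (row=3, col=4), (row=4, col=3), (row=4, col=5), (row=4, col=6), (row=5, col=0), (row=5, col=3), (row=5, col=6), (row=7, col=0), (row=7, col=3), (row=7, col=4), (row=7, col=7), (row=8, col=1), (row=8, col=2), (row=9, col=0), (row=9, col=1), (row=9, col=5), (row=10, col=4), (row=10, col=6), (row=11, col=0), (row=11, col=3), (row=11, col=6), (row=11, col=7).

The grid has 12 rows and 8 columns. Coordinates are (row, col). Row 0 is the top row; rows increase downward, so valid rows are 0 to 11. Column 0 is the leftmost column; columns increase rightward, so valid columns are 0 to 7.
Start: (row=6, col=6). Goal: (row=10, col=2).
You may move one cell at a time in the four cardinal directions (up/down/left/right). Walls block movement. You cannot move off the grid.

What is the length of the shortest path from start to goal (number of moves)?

BFS from (row=6, col=6) until reaching (row=10, col=2):
  Distance 0: (row=6, col=6)
  Distance 1: (row=6, col=5), (row=6, col=7), (row=7, col=6)
  Distance 2: (row=5, col=5), (row=5, col=7), (row=6, col=4), (row=7, col=5), (row=8, col=6)
  Distance 3: (row=4, col=7), (row=5, col=4), (row=6, col=3), (row=8, col=5), (row=8, col=7), (row=9, col=6)
  Distance 4: (row=3, col=7), (row=4, col=4), (row=6, col=2), (row=8, col=4), (row=9, col=7)
  Distance 5: (row=2, col=7), (row=3, col=6), (row=5, col=2), (row=6, col=1), (row=7, col=2), (row=8, col=3), (row=9, col=4), (row=10, col=7)
  Distance 6: (row=1, col=7), (row=2, col=6), (row=3, col=5), (row=4, col=2), (row=5, col=1), (row=6, col=0), (row=7, col=1), (row=9, col=3)
  Distance 7: (row=0, col=7), (row=1, col=6), (row=2, col=5), (row=3, col=2), (row=4, col=1), (row=9, col=2), (row=10, col=3)
  Distance 8: (row=1, col=5), (row=2, col=2), (row=4, col=0), (row=10, col=2)  <- goal reached here
One shortest path (8 moves): (row=6, col=6) -> (row=6, col=5) -> (row=7, col=5) -> (row=8, col=5) -> (row=8, col=4) -> (row=8, col=3) -> (row=9, col=3) -> (row=9, col=2) -> (row=10, col=2)

Answer: Shortest path length: 8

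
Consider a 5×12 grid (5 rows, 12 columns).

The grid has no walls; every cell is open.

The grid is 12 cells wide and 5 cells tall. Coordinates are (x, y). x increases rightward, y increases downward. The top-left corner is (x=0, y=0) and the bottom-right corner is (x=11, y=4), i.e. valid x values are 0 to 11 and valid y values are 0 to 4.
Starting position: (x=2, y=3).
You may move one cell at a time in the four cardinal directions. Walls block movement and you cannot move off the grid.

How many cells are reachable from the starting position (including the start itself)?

BFS flood-fill from (x=2, y=3):
  Distance 0: (x=2, y=3)
  Distance 1: (x=2, y=2), (x=1, y=3), (x=3, y=3), (x=2, y=4)
  Distance 2: (x=2, y=1), (x=1, y=2), (x=3, y=2), (x=0, y=3), (x=4, y=3), (x=1, y=4), (x=3, y=4)
  Distance 3: (x=2, y=0), (x=1, y=1), (x=3, y=1), (x=0, y=2), (x=4, y=2), (x=5, y=3), (x=0, y=4), (x=4, y=4)
  Distance 4: (x=1, y=0), (x=3, y=0), (x=0, y=1), (x=4, y=1), (x=5, y=2), (x=6, y=3), (x=5, y=4)
  Distance 5: (x=0, y=0), (x=4, y=0), (x=5, y=1), (x=6, y=2), (x=7, y=3), (x=6, y=4)
  Distance 6: (x=5, y=0), (x=6, y=1), (x=7, y=2), (x=8, y=3), (x=7, y=4)
  Distance 7: (x=6, y=0), (x=7, y=1), (x=8, y=2), (x=9, y=3), (x=8, y=4)
  Distance 8: (x=7, y=0), (x=8, y=1), (x=9, y=2), (x=10, y=3), (x=9, y=4)
  Distance 9: (x=8, y=0), (x=9, y=1), (x=10, y=2), (x=11, y=3), (x=10, y=4)
  Distance 10: (x=9, y=0), (x=10, y=1), (x=11, y=2), (x=11, y=4)
  Distance 11: (x=10, y=0), (x=11, y=1)
  Distance 12: (x=11, y=0)
Total reachable: 60 (grid has 60 open cells total)

Answer: Reachable cells: 60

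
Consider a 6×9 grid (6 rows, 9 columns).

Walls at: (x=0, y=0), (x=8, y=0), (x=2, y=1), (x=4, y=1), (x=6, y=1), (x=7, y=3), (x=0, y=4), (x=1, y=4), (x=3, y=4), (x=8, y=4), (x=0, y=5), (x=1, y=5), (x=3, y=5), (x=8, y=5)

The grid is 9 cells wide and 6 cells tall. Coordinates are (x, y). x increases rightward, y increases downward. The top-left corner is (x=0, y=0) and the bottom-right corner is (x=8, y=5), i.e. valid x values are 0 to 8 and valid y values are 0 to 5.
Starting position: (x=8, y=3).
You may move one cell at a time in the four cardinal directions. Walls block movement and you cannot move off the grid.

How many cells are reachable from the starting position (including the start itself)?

BFS flood-fill from (x=8, y=3):
  Distance 0: (x=8, y=3)
  Distance 1: (x=8, y=2)
  Distance 2: (x=8, y=1), (x=7, y=2)
  Distance 3: (x=7, y=1), (x=6, y=2)
  Distance 4: (x=7, y=0), (x=5, y=2), (x=6, y=3)
  Distance 5: (x=6, y=0), (x=5, y=1), (x=4, y=2), (x=5, y=3), (x=6, y=4)
  Distance 6: (x=5, y=0), (x=3, y=2), (x=4, y=3), (x=5, y=4), (x=7, y=4), (x=6, y=5)
  Distance 7: (x=4, y=0), (x=3, y=1), (x=2, y=2), (x=3, y=3), (x=4, y=4), (x=5, y=5), (x=7, y=5)
  Distance 8: (x=3, y=0), (x=1, y=2), (x=2, y=3), (x=4, y=5)
  Distance 9: (x=2, y=0), (x=1, y=1), (x=0, y=2), (x=1, y=3), (x=2, y=4)
  Distance 10: (x=1, y=0), (x=0, y=1), (x=0, y=3), (x=2, y=5)
Total reachable: 40 (grid has 40 open cells total)

Answer: Reachable cells: 40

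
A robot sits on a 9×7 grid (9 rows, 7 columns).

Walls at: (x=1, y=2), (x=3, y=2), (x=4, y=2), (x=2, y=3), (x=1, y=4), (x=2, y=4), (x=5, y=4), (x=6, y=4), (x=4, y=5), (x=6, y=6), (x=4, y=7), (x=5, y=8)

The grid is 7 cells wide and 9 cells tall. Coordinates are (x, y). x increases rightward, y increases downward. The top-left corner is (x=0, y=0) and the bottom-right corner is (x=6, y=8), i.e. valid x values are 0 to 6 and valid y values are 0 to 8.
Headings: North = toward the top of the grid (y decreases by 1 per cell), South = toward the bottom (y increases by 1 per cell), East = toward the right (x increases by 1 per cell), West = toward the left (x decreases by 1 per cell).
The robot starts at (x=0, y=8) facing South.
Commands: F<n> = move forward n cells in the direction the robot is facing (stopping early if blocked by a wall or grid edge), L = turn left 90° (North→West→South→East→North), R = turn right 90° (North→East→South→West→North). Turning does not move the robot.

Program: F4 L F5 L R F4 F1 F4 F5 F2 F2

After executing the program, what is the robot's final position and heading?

Start: (x=0, y=8), facing South
  F4: move forward 0/4 (blocked), now at (x=0, y=8)
  L: turn left, now facing East
  F5: move forward 4/5 (blocked), now at (x=4, y=8)
  L: turn left, now facing North
  R: turn right, now facing East
  F4: move forward 0/4 (blocked), now at (x=4, y=8)
  F1: move forward 0/1 (blocked), now at (x=4, y=8)
  F4: move forward 0/4 (blocked), now at (x=4, y=8)
  F5: move forward 0/5 (blocked), now at (x=4, y=8)
  F2: move forward 0/2 (blocked), now at (x=4, y=8)
  F2: move forward 0/2 (blocked), now at (x=4, y=8)
Final: (x=4, y=8), facing East

Answer: Final position: (x=4, y=8), facing East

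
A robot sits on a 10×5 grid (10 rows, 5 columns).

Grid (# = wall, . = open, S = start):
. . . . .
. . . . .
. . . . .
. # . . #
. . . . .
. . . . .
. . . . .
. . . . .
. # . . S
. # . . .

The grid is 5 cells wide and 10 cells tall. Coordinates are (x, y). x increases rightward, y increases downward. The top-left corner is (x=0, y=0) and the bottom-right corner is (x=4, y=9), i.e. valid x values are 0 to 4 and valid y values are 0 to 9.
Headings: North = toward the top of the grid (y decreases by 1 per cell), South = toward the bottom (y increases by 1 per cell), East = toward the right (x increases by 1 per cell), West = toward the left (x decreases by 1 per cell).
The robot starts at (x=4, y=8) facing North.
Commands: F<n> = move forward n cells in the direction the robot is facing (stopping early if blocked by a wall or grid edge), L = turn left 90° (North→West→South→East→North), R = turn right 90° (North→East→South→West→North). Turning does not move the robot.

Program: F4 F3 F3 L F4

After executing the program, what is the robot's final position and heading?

Answer: Final position: (x=0, y=4), facing West

Derivation:
Start: (x=4, y=8), facing North
  F4: move forward 4, now at (x=4, y=4)
  F3: move forward 0/3 (blocked), now at (x=4, y=4)
  F3: move forward 0/3 (blocked), now at (x=4, y=4)
  L: turn left, now facing West
  F4: move forward 4, now at (x=0, y=4)
Final: (x=0, y=4), facing West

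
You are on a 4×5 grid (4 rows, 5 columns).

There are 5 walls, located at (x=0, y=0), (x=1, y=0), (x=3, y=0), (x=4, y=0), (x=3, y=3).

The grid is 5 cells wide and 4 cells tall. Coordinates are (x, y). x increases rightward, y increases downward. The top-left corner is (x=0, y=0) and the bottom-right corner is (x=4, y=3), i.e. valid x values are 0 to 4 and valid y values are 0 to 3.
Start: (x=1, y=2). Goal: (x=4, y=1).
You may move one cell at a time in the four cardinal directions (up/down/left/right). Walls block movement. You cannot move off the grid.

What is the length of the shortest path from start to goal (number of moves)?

BFS from (x=1, y=2) until reaching (x=4, y=1):
  Distance 0: (x=1, y=2)
  Distance 1: (x=1, y=1), (x=0, y=2), (x=2, y=2), (x=1, y=3)
  Distance 2: (x=0, y=1), (x=2, y=1), (x=3, y=2), (x=0, y=3), (x=2, y=3)
  Distance 3: (x=2, y=0), (x=3, y=1), (x=4, y=2)
  Distance 4: (x=4, y=1), (x=4, y=3)  <- goal reached here
One shortest path (4 moves): (x=1, y=2) -> (x=2, y=2) -> (x=3, y=2) -> (x=4, y=2) -> (x=4, y=1)

Answer: Shortest path length: 4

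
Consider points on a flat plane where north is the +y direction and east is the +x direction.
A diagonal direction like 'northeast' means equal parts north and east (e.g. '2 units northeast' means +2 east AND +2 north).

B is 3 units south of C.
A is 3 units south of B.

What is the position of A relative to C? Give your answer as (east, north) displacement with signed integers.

Place C at the origin (east=0, north=0).
  B is 3 units south of C: delta (east=+0, north=-3); B at (east=0, north=-3).
  A is 3 units south of B: delta (east=+0, north=-3); A at (east=0, north=-6).
Therefore A relative to C: (east=0, north=-6).

Answer: A is at (east=0, north=-6) relative to C.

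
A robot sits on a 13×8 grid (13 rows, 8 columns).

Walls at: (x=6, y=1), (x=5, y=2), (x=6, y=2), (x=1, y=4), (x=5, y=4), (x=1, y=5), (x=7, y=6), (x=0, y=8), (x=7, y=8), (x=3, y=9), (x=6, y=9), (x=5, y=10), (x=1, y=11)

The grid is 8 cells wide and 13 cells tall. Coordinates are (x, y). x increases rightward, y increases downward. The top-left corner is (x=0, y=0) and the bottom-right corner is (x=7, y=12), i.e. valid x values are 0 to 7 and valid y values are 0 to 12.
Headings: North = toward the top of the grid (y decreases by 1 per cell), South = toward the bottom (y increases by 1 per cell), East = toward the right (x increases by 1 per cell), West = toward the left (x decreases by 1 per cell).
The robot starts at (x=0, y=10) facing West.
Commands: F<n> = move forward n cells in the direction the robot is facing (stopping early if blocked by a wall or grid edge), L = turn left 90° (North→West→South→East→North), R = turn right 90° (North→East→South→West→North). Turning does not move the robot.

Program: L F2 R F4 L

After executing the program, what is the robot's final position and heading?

Answer: Final position: (x=0, y=12), facing South

Derivation:
Start: (x=0, y=10), facing West
  L: turn left, now facing South
  F2: move forward 2, now at (x=0, y=12)
  R: turn right, now facing West
  F4: move forward 0/4 (blocked), now at (x=0, y=12)
  L: turn left, now facing South
Final: (x=0, y=12), facing South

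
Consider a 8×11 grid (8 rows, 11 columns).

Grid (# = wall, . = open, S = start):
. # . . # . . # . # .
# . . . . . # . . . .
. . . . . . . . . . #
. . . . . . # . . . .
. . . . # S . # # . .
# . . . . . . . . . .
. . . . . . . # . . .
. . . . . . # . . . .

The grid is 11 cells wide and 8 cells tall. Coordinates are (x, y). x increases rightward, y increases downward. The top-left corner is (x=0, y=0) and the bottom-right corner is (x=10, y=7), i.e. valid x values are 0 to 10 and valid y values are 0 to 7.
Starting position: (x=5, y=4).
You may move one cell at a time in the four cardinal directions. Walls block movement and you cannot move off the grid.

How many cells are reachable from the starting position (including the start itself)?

BFS flood-fill from (x=5, y=4):
  Distance 0: (x=5, y=4)
  Distance 1: (x=5, y=3), (x=6, y=4), (x=5, y=5)
  Distance 2: (x=5, y=2), (x=4, y=3), (x=4, y=5), (x=6, y=5), (x=5, y=6)
  Distance 3: (x=5, y=1), (x=4, y=2), (x=6, y=2), (x=3, y=3), (x=3, y=5), (x=7, y=5), (x=4, y=6), (x=6, y=6), (x=5, y=7)
  Distance 4: (x=5, y=0), (x=4, y=1), (x=3, y=2), (x=7, y=2), (x=2, y=3), (x=3, y=4), (x=2, y=5), (x=8, y=5), (x=3, y=6), (x=4, y=7)
  Distance 5: (x=6, y=0), (x=3, y=1), (x=7, y=1), (x=2, y=2), (x=8, y=2), (x=1, y=3), (x=7, y=3), (x=2, y=4), (x=1, y=5), (x=9, y=5), (x=2, y=6), (x=8, y=6), (x=3, y=7)
  Distance 6: (x=3, y=0), (x=2, y=1), (x=8, y=1), (x=1, y=2), (x=9, y=2), (x=0, y=3), (x=8, y=3), (x=1, y=4), (x=9, y=4), (x=10, y=5), (x=1, y=6), (x=9, y=6), (x=2, y=7), (x=8, y=7)
  Distance 7: (x=2, y=0), (x=8, y=0), (x=1, y=1), (x=9, y=1), (x=0, y=2), (x=9, y=3), (x=0, y=4), (x=10, y=4), (x=0, y=6), (x=10, y=6), (x=1, y=7), (x=7, y=7), (x=9, y=7)
  Distance 8: (x=10, y=1), (x=10, y=3), (x=0, y=7), (x=10, y=7)
  Distance 9: (x=10, y=0)
Total reachable: 73 (grid has 74 open cells total)

Answer: Reachable cells: 73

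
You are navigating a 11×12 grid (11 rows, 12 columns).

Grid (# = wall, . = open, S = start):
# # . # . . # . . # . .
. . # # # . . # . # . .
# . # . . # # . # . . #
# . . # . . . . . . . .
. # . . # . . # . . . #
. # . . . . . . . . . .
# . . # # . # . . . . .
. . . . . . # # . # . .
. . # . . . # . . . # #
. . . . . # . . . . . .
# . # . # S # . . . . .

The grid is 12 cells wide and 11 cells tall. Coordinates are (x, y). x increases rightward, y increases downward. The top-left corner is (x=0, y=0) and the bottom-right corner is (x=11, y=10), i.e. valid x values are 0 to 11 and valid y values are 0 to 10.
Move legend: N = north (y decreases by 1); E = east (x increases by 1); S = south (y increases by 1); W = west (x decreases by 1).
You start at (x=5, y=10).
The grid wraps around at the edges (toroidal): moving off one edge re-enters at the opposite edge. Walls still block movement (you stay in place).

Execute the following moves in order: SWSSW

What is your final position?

Start: (x=5, y=10)
  S (south): (x=5, y=10) -> (x=5, y=0)
  W (west): (x=5, y=0) -> (x=4, y=0)
  S (south): blocked, stay at (x=4, y=0)
  S (south): blocked, stay at (x=4, y=0)
  W (west): blocked, stay at (x=4, y=0)
Final: (x=4, y=0)

Answer: Final position: (x=4, y=0)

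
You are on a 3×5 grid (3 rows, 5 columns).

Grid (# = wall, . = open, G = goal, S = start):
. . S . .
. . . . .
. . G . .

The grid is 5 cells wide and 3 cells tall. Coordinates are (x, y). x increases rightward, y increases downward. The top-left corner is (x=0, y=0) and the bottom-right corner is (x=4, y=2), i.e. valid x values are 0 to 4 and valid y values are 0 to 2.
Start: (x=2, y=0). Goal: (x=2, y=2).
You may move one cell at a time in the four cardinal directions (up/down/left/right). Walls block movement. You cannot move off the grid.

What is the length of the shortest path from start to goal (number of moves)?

BFS from (x=2, y=0) until reaching (x=2, y=2):
  Distance 0: (x=2, y=0)
  Distance 1: (x=1, y=0), (x=3, y=0), (x=2, y=1)
  Distance 2: (x=0, y=0), (x=4, y=0), (x=1, y=1), (x=3, y=1), (x=2, y=2)  <- goal reached here
One shortest path (2 moves): (x=2, y=0) -> (x=2, y=1) -> (x=2, y=2)

Answer: Shortest path length: 2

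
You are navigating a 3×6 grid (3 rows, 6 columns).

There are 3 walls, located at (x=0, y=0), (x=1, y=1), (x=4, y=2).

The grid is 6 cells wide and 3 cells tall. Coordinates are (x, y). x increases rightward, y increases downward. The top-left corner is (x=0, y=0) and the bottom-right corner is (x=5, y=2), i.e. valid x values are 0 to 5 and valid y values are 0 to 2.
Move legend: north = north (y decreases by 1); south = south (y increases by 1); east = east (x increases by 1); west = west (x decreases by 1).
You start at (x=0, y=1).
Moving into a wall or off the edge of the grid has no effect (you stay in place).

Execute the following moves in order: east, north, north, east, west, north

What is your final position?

Start: (x=0, y=1)
  east (east): blocked, stay at (x=0, y=1)
  north (north): blocked, stay at (x=0, y=1)
  north (north): blocked, stay at (x=0, y=1)
  east (east): blocked, stay at (x=0, y=1)
  west (west): blocked, stay at (x=0, y=1)
  north (north): blocked, stay at (x=0, y=1)
Final: (x=0, y=1)

Answer: Final position: (x=0, y=1)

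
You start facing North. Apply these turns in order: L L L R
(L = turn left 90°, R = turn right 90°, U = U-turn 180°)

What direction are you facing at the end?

Answer: Final heading: South

Derivation:
Start: North
  L (left (90° counter-clockwise)) -> West
  L (left (90° counter-clockwise)) -> South
  L (left (90° counter-clockwise)) -> East
  R (right (90° clockwise)) -> South
Final: South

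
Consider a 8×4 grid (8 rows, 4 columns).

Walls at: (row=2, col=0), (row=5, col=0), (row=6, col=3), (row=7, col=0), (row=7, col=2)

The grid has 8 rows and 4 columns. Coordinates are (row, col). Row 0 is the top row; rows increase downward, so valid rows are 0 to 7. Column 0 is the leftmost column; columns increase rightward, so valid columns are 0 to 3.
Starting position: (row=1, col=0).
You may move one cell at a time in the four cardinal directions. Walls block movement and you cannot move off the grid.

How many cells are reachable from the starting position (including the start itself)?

Answer: Reachable cells: 26

Derivation:
BFS flood-fill from (row=1, col=0):
  Distance 0: (row=1, col=0)
  Distance 1: (row=0, col=0), (row=1, col=1)
  Distance 2: (row=0, col=1), (row=1, col=2), (row=2, col=1)
  Distance 3: (row=0, col=2), (row=1, col=3), (row=2, col=2), (row=3, col=1)
  Distance 4: (row=0, col=3), (row=2, col=3), (row=3, col=0), (row=3, col=2), (row=4, col=1)
  Distance 5: (row=3, col=3), (row=4, col=0), (row=4, col=2), (row=5, col=1)
  Distance 6: (row=4, col=3), (row=5, col=2), (row=6, col=1)
  Distance 7: (row=5, col=3), (row=6, col=0), (row=6, col=2), (row=7, col=1)
Total reachable: 26 (grid has 27 open cells total)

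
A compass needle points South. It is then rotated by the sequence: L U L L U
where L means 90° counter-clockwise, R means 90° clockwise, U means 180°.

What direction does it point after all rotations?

Answer: Final heading: West

Derivation:
Start: South
  L (left (90° counter-clockwise)) -> East
  U (U-turn (180°)) -> West
  L (left (90° counter-clockwise)) -> South
  L (left (90° counter-clockwise)) -> East
  U (U-turn (180°)) -> West
Final: West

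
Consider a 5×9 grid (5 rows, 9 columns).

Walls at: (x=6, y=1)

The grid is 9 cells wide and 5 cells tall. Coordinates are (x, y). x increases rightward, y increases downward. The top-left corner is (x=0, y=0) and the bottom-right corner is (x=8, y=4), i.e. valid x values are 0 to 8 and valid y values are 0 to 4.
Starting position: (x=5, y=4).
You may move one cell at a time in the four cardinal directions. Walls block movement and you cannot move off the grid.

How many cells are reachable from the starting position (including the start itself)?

BFS flood-fill from (x=5, y=4):
  Distance 0: (x=5, y=4)
  Distance 1: (x=5, y=3), (x=4, y=4), (x=6, y=4)
  Distance 2: (x=5, y=2), (x=4, y=3), (x=6, y=3), (x=3, y=4), (x=7, y=4)
  Distance 3: (x=5, y=1), (x=4, y=2), (x=6, y=2), (x=3, y=3), (x=7, y=3), (x=2, y=4), (x=8, y=4)
  Distance 4: (x=5, y=0), (x=4, y=1), (x=3, y=2), (x=7, y=2), (x=2, y=3), (x=8, y=3), (x=1, y=4)
  Distance 5: (x=4, y=0), (x=6, y=0), (x=3, y=1), (x=7, y=1), (x=2, y=2), (x=8, y=2), (x=1, y=3), (x=0, y=4)
  Distance 6: (x=3, y=0), (x=7, y=0), (x=2, y=1), (x=8, y=1), (x=1, y=2), (x=0, y=3)
  Distance 7: (x=2, y=0), (x=8, y=0), (x=1, y=1), (x=0, y=2)
  Distance 8: (x=1, y=0), (x=0, y=1)
  Distance 9: (x=0, y=0)
Total reachable: 44 (grid has 44 open cells total)

Answer: Reachable cells: 44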